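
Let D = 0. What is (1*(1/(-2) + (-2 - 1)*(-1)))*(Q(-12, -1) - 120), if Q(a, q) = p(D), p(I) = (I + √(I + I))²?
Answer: -300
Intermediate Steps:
p(I) = (I + √2*√I)² (p(I) = (I + √(2*I))² = (I + √2*√I)²)
Q(a, q) = 0 (Q(a, q) = (0 + √2*√0)² = (0 + √2*0)² = (0 + 0)² = 0² = 0)
(1*(1/(-2) + (-2 - 1)*(-1)))*(Q(-12, -1) - 120) = (1*(1/(-2) + (-2 - 1)*(-1)))*(0 - 120) = (1*(-½ - 3*(-1)))*(-120) = (1*(-½ + 3))*(-120) = (1*(5/2))*(-120) = (5/2)*(-120) = -300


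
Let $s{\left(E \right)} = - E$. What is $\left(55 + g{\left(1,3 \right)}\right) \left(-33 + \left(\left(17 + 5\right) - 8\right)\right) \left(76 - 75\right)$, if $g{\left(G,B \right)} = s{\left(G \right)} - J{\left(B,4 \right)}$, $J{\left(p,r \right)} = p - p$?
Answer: $-1026$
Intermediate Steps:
$J{\left(p,r \right)} = 0$
$g{\left(G,B \right)} = - G$ ($g{\left(G,B \right)} = - G - 0 = - G + 0 = - G$)
$\left(55 + g{\left(1,3 \right)}\right) \left(-33 + \left(\left(17 + 5\right) - 8\right)\right) \left(76 - 75\right) = \left(55 - 1\right) \left(-33 + \left(\left(17 + 5\right) - 8\right)\right) \left(76 - 75\right) = \left(55 - 1\right) \left(-33 + \left(22 - 8\right)\right) 1 = 54 \left(-33 + 14\right) 1 = 54 \left(\left(-19\right) 1\right) = 54 \left(-19\right) = -1026$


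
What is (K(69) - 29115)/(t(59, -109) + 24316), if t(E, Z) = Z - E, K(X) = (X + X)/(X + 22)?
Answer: -2649327/2197468 ≈ -1.2056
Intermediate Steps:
K(X) = 2*X/(22 + X) (K(X) = (2*X)/(22 + X) = 2*X/(22 + X))
(K(69) - 29115)/(t(59, -109) + 24316) = (2*69/(22 + 69) - 29115)/((-109 - 1*59) + 24316) = (2*69/91 - 29115)/((-109 - 59) + 24316) = (2*69*(1/91) - 29115)/(-168 + 24316) = (138/91 - 29115)/24148 = -2649327/91*1/24148 = -2649327/2197468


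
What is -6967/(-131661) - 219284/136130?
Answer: -13961366507/8961505965 ≈ -1.5579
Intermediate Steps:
-6967/(-131661) - 219284/136130 = -6967*(-1/131661) - 219284*1/136130 = 6967/131661 - 109642/68065 = -13961366507/8961505965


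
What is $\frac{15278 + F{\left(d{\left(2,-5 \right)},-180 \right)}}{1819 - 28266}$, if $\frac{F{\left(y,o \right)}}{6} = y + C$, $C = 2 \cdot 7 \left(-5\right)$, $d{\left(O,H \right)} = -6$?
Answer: $- \frac{14822}{26447} \approx -0.56044$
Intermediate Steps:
$C = -70$ ($C = 14 \left(-5\right) = -70$)
$F{\left(y,o \right)} = -420 + 6 y$ ($F{\left(y,o \right)} = 6 \left(y - 70\right) = 6 \left(-70 + y\right) = -420 + 6 y$)
$\frac{15278 + F{\left(d{\left(2,-5 \right)},-180 \right)}}{1819 - 28266} = \frac{15278 + \left(-420 + 6 \left(-6\right)\right)}{1819 - 28266} = \frac{15278 - 456}{-26447} = \left(15278 - 456\right) \left(- \frac{1}{26447}\right) = 14822 \left(- \frac{1}{26447}\right) = - \frac{14822}{26447}$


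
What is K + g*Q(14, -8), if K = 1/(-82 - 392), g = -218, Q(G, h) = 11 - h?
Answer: -1963309/474 ≈ -4142.0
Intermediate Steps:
K = -1/474 (K = 1/(-474) = -1/474 ≈ -0.0021097)
K + g*Q(14, -8) = -1/474 - 218*(11 - 1*(-8)) = -1/474 - 218*(11 + 8) = -1/474 - 218*19 = -1/474 - 4142 = -1963309/474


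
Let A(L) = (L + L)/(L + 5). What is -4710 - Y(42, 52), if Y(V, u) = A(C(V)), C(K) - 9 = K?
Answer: -131931/28 ≈ -4711.8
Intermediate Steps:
C(K) = 9 + K
A(L) = 2*L/(5 + L) (A(L) = (2*L)/(5 + L) = 2*L/(5 + L))
Y(V, u) = 2*(9 + V)/(14 + V) (Y(V, u) = 2*(9 + V)/(5 + (9 + V)) = 2*(9 + V)/(14 + V))
-4710 - Y(42, 52) = -4710 - 2*(9 + 42)/(14 + 42) = -4710 - 2*51/56 = -4710 - 1*51/28 = -4710 - 51/28 = -131931/28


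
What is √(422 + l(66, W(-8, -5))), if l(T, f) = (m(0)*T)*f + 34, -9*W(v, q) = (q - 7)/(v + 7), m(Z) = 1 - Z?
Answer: 4*√23 ≈ 19.183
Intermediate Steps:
W(v, q) = -(-7 + q)/(9*(7 + v)) (W(v, q) = -(q - 7)/(9*(v + 7)) = -(-7 + q)/(9*(7 + v)))
l(T, f) = 34 + T*f (l(T, f) = ((1 - 1*0)*T)*f + 34 = ((1 + 0)*T)*f + 34 = (1*T)*f + 34 = T*f + 34 = 34 + T*f)
√(422 + l(66, W(-8, -5))) = √(422 + (34 + 66*((7 - 1*(-5))/(9*(7 - 8))))) = √(422 + (34 + 66*((⅑)*(7 + 5)/(-1)))) = √(422 + (34 + 66*((⅑)*(-1)*12))) = √(422 + (34 + 66*(-4/3))) = √(422 + (34 - 88)) = √(422 - 54) = √368 = 4*√23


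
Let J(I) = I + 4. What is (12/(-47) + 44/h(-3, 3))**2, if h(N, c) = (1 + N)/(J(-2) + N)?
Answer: 1044484/2209 ≈ 472.83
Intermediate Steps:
J(I) = 4 + I
h(N, c) = (1 + N)/(2 + N) (h(N, c) = (1 + N)/((4 - 2) + N) = (1 + N)/(2 + N))
(12/(-47) + 44/h(-3, 3))**2 = (12/(-47) + 44/(((1 - 3)/(2 - 3))))**2 = (12*(-1/47) + 44/((-2/(-1))))**2 = (-12/47 + 44/((-1*(-2))))**2 = (-12/47 + 44/2)**2 = (-12/47 + 44*(1/2))**2 = (-12/47 + 22)**2 = (1022/47)**2 = 1044484/2209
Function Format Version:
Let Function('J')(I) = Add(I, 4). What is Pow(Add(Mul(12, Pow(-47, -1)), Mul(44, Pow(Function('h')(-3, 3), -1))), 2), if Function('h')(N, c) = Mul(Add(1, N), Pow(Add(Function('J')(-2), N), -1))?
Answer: Rational(1044484, 2209) ≈ 472.83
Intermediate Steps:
Function('J')(I) = Add(4, I)
Function('h')(N, c) = Mul(Pow(Add(2, N), -1), Add(1, N)) (Function('h')(N, c) = Mul(Add(1, N), Pow(Add(Add(4, -2), N), -1)) = Mul(Add(1, N), Pow(Add(2, N), -1)) = Mul(Pow(Add(2, N), -1), Add(1, N)))
Pow(Add(Mul(12, Pow(-47, -1)), Mul(44, Pow(Function('h')(-3, 3), -1))), 2) = Pow(Add(Mul(12, Pow(-47, -1)), Mul(44, Pow(Mul(Pow(Add(2, -3), -1), Add(1, -3)), -1))), 2) = Pow(Add(Mul(12, Rational(-1, 47)), Mul(44, Pow(Mul(Pow(-1, -1), -2), -1))), 2) = Pow(Add(Rational(-12, 47), Mul(44, Pow(Mul(-1, -2), -1))), 2) = Pow(Add(Rational(-12, 47), Mul(44, Pow(2, -1))), 2) = Pow(Add(Rational(-12, 47), Mul(44, Rational(1, 2))), 2) = Pow(Add(Rational(-12, 47), 22), 2) = Pow(Rational(1022, 47), 2) = Rational(1044484, 2209)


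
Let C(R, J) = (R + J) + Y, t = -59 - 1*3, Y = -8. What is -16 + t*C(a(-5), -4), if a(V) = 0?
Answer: 728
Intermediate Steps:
t = -62 (t = -59 - 3 = -62)
C(R, J) = -8 + J + R (C(R, J) = (R + J) - 8 = (J + R) - 8 = -8 + J + R)
-16 + t*C(a(-5), -4) = -16 - 62*(-8 - 4 + 0) = -16 - 62*(-12) = -16 + 744 = 728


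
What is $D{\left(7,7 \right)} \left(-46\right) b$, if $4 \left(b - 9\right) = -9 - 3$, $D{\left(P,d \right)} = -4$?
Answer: $1104$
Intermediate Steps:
$b = 6$ ($b = 9 + \frac{-9 - 3}{4} = 9 + \frac{1}{4} \left(-12\right) = 9 - 3 = 6$)
$D{\left(7,7 \right)} \left(-46\right) b = \left(-4\right) \left(-46\right) 6 = 184 \cdot 6 = 1104$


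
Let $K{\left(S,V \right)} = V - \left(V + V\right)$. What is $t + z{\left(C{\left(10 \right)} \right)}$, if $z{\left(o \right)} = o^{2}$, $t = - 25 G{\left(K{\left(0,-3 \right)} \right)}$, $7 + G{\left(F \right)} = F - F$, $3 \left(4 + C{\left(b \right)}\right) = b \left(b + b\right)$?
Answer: $\frac{36919}{9} \approx 4102.1$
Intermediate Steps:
$C{\left(b \right)} = -4 + \frac{2 b^{2}}{3}$ ($C{\left(b \right)} = -4 + \frac{b \left(b + b\right)}{3} = -4 + \frac{b 2 b}{3} = -4 + \frac{2 b^{2}}{3}$)
$K{\left(S,V \right)} = - V$ ($K{\left(S,V \right)} = V - 2 V = - V$)
$G{\left(F \right)} = -7$ ($G{\left(F \right)} = -7 + \left(F - F\right) = -7 + 0 = -7$)
$t = 175$ ($t = \left(-25\right) \left(-7\right) = 175$)
$t + z{\left(C{\left(10 \right)} \right)} = 175 + \left(-4 + \frac{2 \cdot 10^{2}}{3}\right)^{2} = 175 + \left(-4 + \frac{2}{3} \cdot 100\right)^{2} = 175 + \left(-4 + \frac{200}{3}\right)^{2} = 175 + \left(\frac{188}{3}\right)^{2} = 175 + \frac{35344}{9} = \frac{36919}{9}$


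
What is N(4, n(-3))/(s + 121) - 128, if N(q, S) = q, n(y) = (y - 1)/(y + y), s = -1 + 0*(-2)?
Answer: -3839/30 ≈ -127.97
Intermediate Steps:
s = -1 (s = -1 + 0 = -1)
n(y) = (-1 + y)/(2*y) (n(y) = (-1 + y)/((2*y)) = (-1 + y)*(1/(2*y)) = (-1 + y)/(2*y))
N(4, n(-3))/(s + 121) - 128 = 4/(-1 + 121) - 128 = 4/120 - 128 = 4*(1/120) - 128 = 1/30 - 128 = -3839/30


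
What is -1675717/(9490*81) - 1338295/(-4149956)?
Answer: -2962708917451/1595014838820 ≈ -1.8575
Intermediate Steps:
-1675717/(9490*81) - 1338295/(-4149956) = -1675717/768690 - 1338295*(-1/4149956) = -1675717*1/768690 + 1338295/4149956 = -1675717/768690 + 1338295/4149956 = -2962708917451/1595014838820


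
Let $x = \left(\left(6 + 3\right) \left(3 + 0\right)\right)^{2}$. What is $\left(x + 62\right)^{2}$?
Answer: $625681$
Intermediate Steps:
$x = 729$ ($x = \left(9 \cdot 3\right)^{2} = 27^{2} = 729$)
$\left(x + 62\right)^{2} = \left(729 + 62\right)^{2} = 791^{2} = 625681$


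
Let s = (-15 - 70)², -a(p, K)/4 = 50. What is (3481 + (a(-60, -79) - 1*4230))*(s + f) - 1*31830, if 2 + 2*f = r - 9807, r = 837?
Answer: -2631141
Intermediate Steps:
a(p, K) = -200 (a(p, K) = -4*50 = -200)
f = -4486 (f = -1 + (837 - 9807)/2 = -1 + (½)*(-8970) = -1 - 4485 = -4486)
s = 7225 (s = (-85)² = 7225)
(3481 + (a(-60, -79) - 1*4230))*(s + f) - 1*31830 = (3481 + (-200 - 1*4230))*(7225 - 4486) - 1*31830 = (3481 + (-200 - 4230))*2739 - 31830 = (3481 - 4430)*2739 - 31830 = -949*2739 - 31830 = -2599311 - 31830 = -2631141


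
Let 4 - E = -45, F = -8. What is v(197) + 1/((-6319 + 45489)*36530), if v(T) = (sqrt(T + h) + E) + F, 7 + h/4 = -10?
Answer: 58666084101/1430880100 + sqrt(129) ≈ 52.358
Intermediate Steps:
h = -68 (h = -28 + 4*(-10) = -28 - 40 = -68)
E = 49 (E = 4 - 1*(-45) = 4 + 45 = 49)
v(T) = 41 + sqrt(-68 + T) (v(T) = (sqrt(T - 68) + 49) - 8 = (sqrt(-68 + T) + 49) - 8 = (49 + sqrt(-68 + T)) - 8 = 41 + sqrt(-68 + T))
v(197) + 1/((-6319 + 45489)*36530) = (41 + sqrt(-68 + 197)) + 1/((-6319 + 45489)*36530) = (41 + sqrt(129)) + (1/36530)/39170 = (41 + sqrt(129)) + (1/39170)*(1/36530) = (41 + sqrt(129)) + 1/1430880100 = 58666084101/1430880100 + sqrt(129)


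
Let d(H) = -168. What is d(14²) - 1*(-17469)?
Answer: 17301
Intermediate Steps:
d(14²) - 1*(-17469) = -168 - 1*(-17469) = -168 + 17469 = 17301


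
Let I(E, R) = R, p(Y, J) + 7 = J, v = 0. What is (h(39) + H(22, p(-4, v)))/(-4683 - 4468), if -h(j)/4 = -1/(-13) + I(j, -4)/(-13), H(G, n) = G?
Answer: -266/118963 ≈ -0.0022360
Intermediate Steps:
p(Y, J) = -7 + J
h(j) = -20/13 (h(j) = -4*(-1/(-13) - 4/(-13)) = -4*(-1*(-1/13) - 4*(-1/13)) = -4*(1/13 + 4/13) = -4*5/13 = -20/13)
(h(39) + H(22, p(-4, v)))/(-4683 - 4468) = (-20/13 + 22)/(-4683 - 4468) = (266/13)/(-9151) = (266/13)*(-1/9151) = -266/118963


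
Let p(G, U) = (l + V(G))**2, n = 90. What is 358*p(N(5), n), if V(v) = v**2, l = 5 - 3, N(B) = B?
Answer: 260982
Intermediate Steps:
l = 2
p(G, U) = (2 + G**2)**2
358*p(N(5), n) = 358*(2 + 5**2)**2 = 358*(2 + 25)**2 = 358*27**2 = 358*729 = 260982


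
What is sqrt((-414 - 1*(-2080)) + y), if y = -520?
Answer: sqrt(1146) ≈ 33.853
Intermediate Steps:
sqrt((-414 - 1*(-2080)) + y) = sqrt((-414 - 1*(-2080)) - 520) = sqrt((-414 + 2080) - 520) = sqrt(1666 - 520) = sqrt(1146)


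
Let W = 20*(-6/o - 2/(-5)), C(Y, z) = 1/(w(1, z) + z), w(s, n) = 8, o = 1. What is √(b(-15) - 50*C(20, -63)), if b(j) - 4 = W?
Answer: I*√12958/11 ≈ 10.348*I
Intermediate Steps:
C(Y, z) = 1/(8 + z)
W = -112 (W = 20*(-6/1 - 2/(-5)) = 20*(-6*1 - 2*(-⅕)) = 20*(-6 + ⅖) = 20*(-28/5) = -112)
b(j) = -108 (b(j) = 4 - 112 = -108)
√(b(-15) - 50*C(20, -63)) = √(-108 - 50/(8 - 63)) = √(-108 - 50/(-55)) = √(-108 - 50*(-1/55)) = √(-108 + 10/11) = √(-1178/11) = I*√12958/11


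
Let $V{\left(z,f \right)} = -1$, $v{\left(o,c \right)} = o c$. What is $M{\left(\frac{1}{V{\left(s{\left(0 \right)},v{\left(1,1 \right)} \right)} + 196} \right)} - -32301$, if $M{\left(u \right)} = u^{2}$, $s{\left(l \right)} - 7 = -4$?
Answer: $\frac{1228245526}{38025} \approx 32301.0$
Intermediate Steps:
$s{\left(l \right)} = 3$ ($s{\left(l \right)} = 7 - 4 = 3$)
$v{\left(o,c \right)} = c o$
$M{\left(\frac{1}{V{\left(s{\left(0 \right)},v{\left(1,1 \right)} \right)} + 196} \right)} - -32301 = \left(\frac{1}{-1 + 196}\right)^{2} - -32301 = \left(\frac{1}{195}\right)^{2} + 32301 = \frac{1}{38025} + 32301 = \frac{1228245526}{38025}$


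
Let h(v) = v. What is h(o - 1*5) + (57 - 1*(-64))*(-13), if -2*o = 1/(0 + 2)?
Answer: -6313/4 ≈ -1578.3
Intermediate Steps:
o = -¼ (o = -1/(2*(0 + 2)) = -½/2 = -½*½ = -¼ ≈ -0.25000)
h(o - 1*5) + (57 - 1*(-64))*(-13) = (-¼ - 1*5) + (57 - 1*(-64))*(-13) = (-¼ - 5) + (57 + 64)*(-13) = -21/4 + 121*(-13) = -21/4 - 1573 = -6313/4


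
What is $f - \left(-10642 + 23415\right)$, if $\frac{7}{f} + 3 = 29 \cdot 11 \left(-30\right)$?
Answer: $- \frac{122275936}{9573} \approx -12773.0$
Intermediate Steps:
$f = - \frac{7}{9573}$ ($f = \frac{7}{-3 + 29 \cdot 11 \left(-30\right)} = \frac{7}{-3 + 319 \left(-30\right)} = \frac{7}{-3 - 9570} = \frac{7}{-9573} = 7 \left(- \frac{1}{9573}\right) = - \frac{7}{9573} \approx -0.00073122$)
$f - \left(-10642 + 23415\right) = - \frac{7}{9573} - \left(-10642 + 23415\right) = - \frac{7}{9573} - 12773 = - \frac{122275936}{9573}$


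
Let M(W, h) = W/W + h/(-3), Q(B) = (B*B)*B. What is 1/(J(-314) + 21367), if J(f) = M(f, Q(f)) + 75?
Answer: 3/31023473 ≈ 9.6701e-8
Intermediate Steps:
Q(B) = B**3 (Q(B) = B**2*B = B**3)
M(W, h) = 1 - h/3 (M(W, h) = 1 + h*(-1/3) = 1 - h/3)
J(f) = 76 - f**3/3 (J(f) = (1 - f**3/3) + 75 = 76 - f**3/3)
1/(J(-314) + 21367) = 1/((76 - 1/3*(-314)**3) + 21367) = 1/((76 - 1/3*(-30959144)) + 21367) = 1/((76 + 30959144/3) + 21367) = 1/(30959372/3 + 21367) = 1/(31023473/3) = 3/31023473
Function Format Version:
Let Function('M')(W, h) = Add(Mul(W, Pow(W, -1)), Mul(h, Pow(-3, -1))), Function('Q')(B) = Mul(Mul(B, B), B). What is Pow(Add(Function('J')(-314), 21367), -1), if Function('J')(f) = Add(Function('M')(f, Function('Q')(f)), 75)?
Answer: Rational(3, 31023473) ≈ 9.6701e-8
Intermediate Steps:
Function('Q')(B) = Pow(B, 3) (Function('Q')(B) = Mul(Pow(B, 2), B) = Pow(B, 3))
Function('M')(W, h) = Add(1, Mul(Rational(-1, 3), h)) (Function('M')(W, h) = Add(1, Mul(h, Rational(-1, 3))) = Add(1, Mul(Rational(-1, 3), h)))
Function('J')(f) = Add(76, Mul(Rational(-1, 3), Pow(f, 3))) (Function('J')(f) = Add(Add(1, Mul(Rational(-1, 3), Pow(f, 3))), 75) = Add(76, Mul(Rational(-1, 3), Pow(f, 3))))
Pow(Add(Function('J')(-314), 21367), -1) = Pow(Add(Add(76, Mul(Rational(-1, 3), Pow(-314, 3))), 21367), -1) = Pow(Add(Add(76, Mul(Rational(-1, 3), -30959144)), 21367), -1) = Pow(Add(Add(76, Rational(30959144, 3)), 21367), -1) = Pow(Add(Rational(30959372, 3), 21367), -1) = Pow(Rational(31023473, 3), -1) = Rational(3, 31023473)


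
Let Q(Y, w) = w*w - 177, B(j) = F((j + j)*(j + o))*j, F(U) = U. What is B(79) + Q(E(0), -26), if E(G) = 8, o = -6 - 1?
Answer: 899203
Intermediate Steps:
o = -7
B(j) = 2*j**2*(-7 + j) (B(j) = ((j + j)*(j - 7))*j = ((2*j)*(-7 + j))*j = (2*j*(-7 + j))*j = 2*j**2*(-7 + j))
Q(Y, w) = -177 + w**2 (Q(Y, w) = w**2 - 177 = -177 + w**2)
B(79) + Q(E(0), -26) = 2*79**2*(-7 + 79) + (-177 + (-26)**2) = 2*6241*72 + (-177 + 676) = 898704 + 499 = 899203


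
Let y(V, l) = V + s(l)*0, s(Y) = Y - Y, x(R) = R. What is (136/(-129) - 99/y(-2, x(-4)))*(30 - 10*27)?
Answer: -499960/43 ≈ -11627.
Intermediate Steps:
s(Y) = 0
y(V, l) = V (y(V, l) = V + 0*0 = V + 0 = V)
(136/(-129) - 99/y(-2, x(-4)))*(30 - 10*27) = (136/(-129) - 99/(-2))*(30 - 10*27) = (136*(-1/129) - 99*(-½))*(30 - 270) = (-136/129 + 99/2)*(-240) = (12499/258)*(-240) = -499960/43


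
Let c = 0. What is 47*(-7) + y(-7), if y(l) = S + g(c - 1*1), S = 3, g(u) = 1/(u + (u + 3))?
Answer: -325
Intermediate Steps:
g(u) = 1/(3 + 2*u) (g(u) = 1/(u + (3 + u)) = 1/(3 + 2*u))
y(l) = 4 (y(l) = 3 + 1/(3 + 2*(0 - 1*1)) = 3 + 1/(3 + 2*(0 - 1)) = 3 + 1/(3 + 2*(-1)) = 3 + 1/(3 - 2) = 3 + 1/1 = 3 + 1 = 4)
47*(-7) + y(-7) = 47*(-7) + 4 = -329 + 4 = -325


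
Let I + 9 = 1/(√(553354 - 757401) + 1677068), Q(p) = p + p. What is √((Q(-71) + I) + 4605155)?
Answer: √((-7722904848273*I + 4605004*√204047)/(√204047 - 1677068*I)) ≈ 2145.9 - 0.e-11*I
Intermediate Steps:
Q(p) = 2*p
I = -9 + 1/(1677068 + I*√204047) (I = -9 + 1/(√(553354 - 757401) + 1677068) = -9 + 1/(√(-204047) + 1677068) = -9 + 1/(I*√204047 + 1677068) = -9 + 1/(1677068 + I*√204047) ≈ -9.0 - 1.6061e-10*I)
√((Q(-71) + I) + 4605155) = √((2*(-71) + (-9*√204047 + 15093611*I)/(√204047 - 1677068*I)) + 4605155) = √((-142 + (-9*√204047 + 15093611*I)/(√204047 - 1677068*I)) + 4605155) = √(4605013 + (-9*√204047 + 15093611*I)/(√204047 - 1677068*I))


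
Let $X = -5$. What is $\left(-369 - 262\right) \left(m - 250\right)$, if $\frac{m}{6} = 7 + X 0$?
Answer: $131248$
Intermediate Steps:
$m = 42$ ($m = 6 \left(7 - 0\right) = 6 \left(7 + 0\right) = 6 \cdot 7 = 42$)
$\left(-369 - 262\right) \left(m - 250\right) = \left(-369 - 262\right) \left(42 - 250\right) = - 631 \left(42 - 250\right) = \left(-631\right) \left(-208\right) = 131248$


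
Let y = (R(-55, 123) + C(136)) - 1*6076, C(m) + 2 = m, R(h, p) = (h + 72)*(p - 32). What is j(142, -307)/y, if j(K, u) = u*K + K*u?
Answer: 87188/4395 ≈ 19.838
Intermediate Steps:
R(h, p) = (-32 + p)*(72 + h) (R(h, p) = (72 + h)*(-32 + p) = (-32 + p)*(72 + h))
C(m) = -2 + m
j(K, u) = 2*K*u (j(K, u) = K*u + K*u = 2*K*u)
y = -4395 (y = ((-2304 - 32*(-55) + 72*123 - 55*123) + (-2 + 136)) - 1*6076 = ((-2304 + 1760 + 8856 - 6765) + 134) - 6076 = (1547 + 134) - 6076 = 1681 - 6076 = -4395)
j(142, -307)/y = (2*142*(-307))/(-4395) = -87188*(-1/4395) = 87188/4395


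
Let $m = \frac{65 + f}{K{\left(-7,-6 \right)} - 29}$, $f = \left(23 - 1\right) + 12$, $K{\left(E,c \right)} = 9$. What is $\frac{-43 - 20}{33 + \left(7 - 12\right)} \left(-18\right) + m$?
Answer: $\frac{711}{20} \approx 35.55$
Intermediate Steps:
$f = 34$ ($f = 22 + 12 = 34$)
$m = - \frac{99}{20}$ ($m = \frac{65 + 34}{9 - 29} = \frac{99}{-20} = 99 \left(- \frac{1}{20}\right) = - \frac{99}{20} \approx -4.95$)
$\frac{-43 - 20}{33 + \left(7 - 12\right)} \left(-18\right) + m = \frac{-43 - 20}{33 + \left(7 - 12\right)} \left(-18\right) - \frac{99}{20} = - \frac{63}{33 + \left(7 - 12\right)} \left(-18\right) - \frac{99}{20} = - \frac{63}{33 - 5} \left(-18\right) - \frac{99}{20} = - \frac{63}{28} \left(-18\right) - \frac{99}{20} = \left(-63\right) \frac{1}{28} \left(-18\right) - \frac{99}{20} = \left(- \frac{9}{4}\right) \left(-18\right) - \frac{99}{20} = \frac{81}{2} - \frac{99}{20} = \frac{711}{20}$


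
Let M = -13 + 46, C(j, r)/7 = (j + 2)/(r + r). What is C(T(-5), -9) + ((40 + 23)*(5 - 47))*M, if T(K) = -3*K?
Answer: -1571843/18 ≈ -87325.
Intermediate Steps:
C(j, r) = 7*(2 + j)/(2*r) (C(j, r) = 7*((j + 2)/(r + r)) = 7*((2 + j)/((2*r))) = 7*((2 + j)*(1/(2*r))) = 7*((2 + j)/(2*r)) = 7*(2 + j)/(2*r))
M = 33
C(T(-5), -9) + ((40 + 23)*(5 - 47))*M = (7/2)*(2 - 3*(-5))/(-9) + ((40 + 23)*(5 - 47))*33 = (7/2)*(-⅑)*(2 + 15) + (63*(-42))*33 = (7/2)*(-⅑)*17 - 2646*33 = -119/18 - 87318 = -1571843/18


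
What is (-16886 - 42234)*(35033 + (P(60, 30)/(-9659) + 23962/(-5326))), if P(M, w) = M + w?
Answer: -53267117287101440/25721917 ≈ -2.0709e+9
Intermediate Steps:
(-16886 - 42234)*(35033 + (P(60, 30)/(-9659) + 23962/(-5326))) = (-16886 - 42234)*(35033 + ((60 + 30)/(-9659) + 23962/(-5326))) = -59120*(35033 + (90*(-1/9659) + 23962*(-1/5326))) = -59120*(35033 + (-90/9659 - 11981/2663)) = -59120*(35033 - 115964149/25721917) = -59120*900999954112/25721917 = -53267117287101440/25721917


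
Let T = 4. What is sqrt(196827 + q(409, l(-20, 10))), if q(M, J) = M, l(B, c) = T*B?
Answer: 2*sqrt(49309) ≈ 444.11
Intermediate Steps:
l(B, c) = 4*B
sqrt(196827 + q(409, l(-20, 10))) = sqrt(196827 + 409) = sqrt(197236) = 2*sqrt(49309)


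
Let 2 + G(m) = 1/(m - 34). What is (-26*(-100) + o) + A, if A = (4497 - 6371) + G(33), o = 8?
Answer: 731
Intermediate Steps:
G(m) = -2 + 1/(-34 + m) (G(m) = -2 + 1/(m - 34) = -2 + 1/(-34 + m))
A = -1877 (A = (4497 - 6371) + (69 - 2*33)/(-34 + 33) = -1874 + (69 - 66)/(-1) = -1874 - 1*3 = -1874 - 3 = -1877)
(-26*(-100) + o) + A = (-26*(-100) + 8) - 1877 = (2600 + 8) - 1877 = 2608 - 1877 = 731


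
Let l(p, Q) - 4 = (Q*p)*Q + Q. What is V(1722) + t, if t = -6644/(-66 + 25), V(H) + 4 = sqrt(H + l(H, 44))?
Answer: 6480/41 + 3*sqrt(370618) ≈ 1984.4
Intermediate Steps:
l(p, Q) = 4 + Q + p*Q**2 (l(p, Q) = 4 + ((Q*p)*Q + Q) = 4 + (p*Q**2 + Q) = 4 + (Q + p*Q**2) = 4 + Q + p*Q**2)
V(H) = -4 + sqrt(48 + 1937*H) (V(H) = -4 + sqrt(H + (4 + 44 + H*44**2)) = -4 + sqrt(H + (4 + 44 + H*1936)) = -4 + sqrt(H + (4 + 44 + 1936*H)) = -4 + sqrt(H + (48 + 1936*H)) = -4 + sqrt(48 + 1937*H))
t = 6644/41 (t = -6644/(-41) = -6644*(-1/41) = 6644/41 ≈ 162.05)
V(1722) + t = (-4 + sqrt(48 + 1937*1722)) + 6644/41 = (-4 + sqrt(48 + 3335514)) + 6644/41 = (-4 + sqrt(3335562)) + 6644/41 = (-4 + 3*sqrt(370618)) + 6644/41 = 6480/41 + 3*sqrt(370618)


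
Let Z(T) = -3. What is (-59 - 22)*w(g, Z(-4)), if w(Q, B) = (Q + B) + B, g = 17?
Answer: -891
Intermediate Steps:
w(Q, B) = Q + 2*B (w(Q, B) = (B + Q) + B = Q + 2*B)
(-59 - 22)*w(g, Z(-4)) = (-59 - 22)*(17 + 2*(-3)) = -81*(17 - 6) = -81*11 = -891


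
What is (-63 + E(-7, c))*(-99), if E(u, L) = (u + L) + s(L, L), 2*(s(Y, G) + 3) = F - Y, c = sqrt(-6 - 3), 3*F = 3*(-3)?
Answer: 14751/2 - 297*I/2 ≈ 7375.5 - 148.5*I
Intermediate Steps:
F = -3 (F = (3*(-3))/3 = (1/3)*(-9) = -3)
c = 3*I (c = sqrt(-9) = 3*I ≈ 3.0*I)
s(Y, G) = -9/2 - Y/2 (s(Y, G) = -3 + (-3 - Y)/2 = -3 + (-3/2 - Y/2) = -9/2 - Y/2)
E(u, L) = -9/2 + u + L/2 (E(u, L) = (u + L) + (-9/2 - L/2) = (L + u) + (-9/2 - L/2) = -9/2 + u + L/2)
(-63 + E(-7, c))*(-99) = (-63 + (-9/2 - 7 + (3*I)/2))*(-99) = (-63 + (-9/2 - 7 + 3*I/2))*(-99) = (-63 + (-23/2 + 3*I/2))*(-99) = (-149/2 + 3*I/2)*(-99) = 14751/2 - 297*I/2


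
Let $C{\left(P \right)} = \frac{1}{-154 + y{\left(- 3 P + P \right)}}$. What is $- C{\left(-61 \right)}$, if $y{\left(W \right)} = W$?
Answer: $\frac{1}{32} \approx 0.03125$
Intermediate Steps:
$C{\left(P \right)} = \frac{1}{-154 - 2 P}$ ($C{\left(P \right)} = \frac{1}{-154 + \left(- 3 P + P\right)} = \frac{1}{-154 - 2 P}$)
$- C{\left(-61 \right)} = - \frac{-1}{154 + 2 \left(-61\right)} = - \frac{-1}{154 - 122} = - \frac{-1}{32} = \left(-1\right) \left(- \frac{1}{32}\right) = \frac{1}{32}$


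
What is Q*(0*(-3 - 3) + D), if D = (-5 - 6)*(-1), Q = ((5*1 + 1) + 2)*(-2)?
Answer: -176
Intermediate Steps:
Q = -16 (Q = ((5 + 1) + 2)*(-2) = (6 + 2)*(-2) = 8*(-2) = -16)
D = 11 (D = -11*(-1) = 11)
Q*(0*(-3 - 3) + D) = -16*(0*(-3 - 3) + 11) = -16*(0*(-6) + 11) = -16*(0 + 11) = -16*11 = -176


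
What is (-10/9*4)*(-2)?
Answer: 80/9 ≈ 8.8889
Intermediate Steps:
(-10/9*4)*(-2) = (-10*⅑*4)*(-2) = -10/9*4*(-2) = -40/9*(-2) = 80/9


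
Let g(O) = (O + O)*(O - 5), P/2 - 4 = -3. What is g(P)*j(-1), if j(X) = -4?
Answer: 48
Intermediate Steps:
P = 2 (P = 8 + 2*(-3) = 8 - 6 = 2)
g(O) = 2*O*(-5 + O) (g(O) = (2*O)*(-5 + O) = 2*O*(-5 + O))
g(P)*j(-1) = (2*2*(-5 + 2))*(-4) = (2*2*(-3))*(-4) = -12*(-4) = 48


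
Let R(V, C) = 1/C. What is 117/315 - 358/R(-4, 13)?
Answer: -162877/35 ≈ -4653.6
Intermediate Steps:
117/315 - 358/R(-4, 13) = 117/315 - 358/(1/13) = 117*(1/315) - 358/1/13 = 13/35 - 358*13 = 13/35 - 4654 = -162877/35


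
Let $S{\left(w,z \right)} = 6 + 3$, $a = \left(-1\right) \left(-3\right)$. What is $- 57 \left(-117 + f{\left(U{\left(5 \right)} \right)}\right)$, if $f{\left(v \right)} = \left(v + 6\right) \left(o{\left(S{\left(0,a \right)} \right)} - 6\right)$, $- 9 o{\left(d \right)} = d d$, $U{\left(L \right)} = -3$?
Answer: $9234$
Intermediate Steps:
$a = 3$
$S{\left(w,z \right)} = 9$
$o{\left(d \right)} = - \frac{d^{2}}{9}$ ($o{\left(d \right)} = - \frac{d d}{9} = - \frac{d^{2}}{9}$)
$f{\left(v \right)} = -90 - 15 v$ ($f{\left(v \right)} = \left(v + 6\right) \left(- \frac{9^{2}}{9} - 6\right) = \left(6 + v\right) \left(\left(- \frac{1}{9}\right) 81 - 6\right) = \left(6 + v\right) \left(-9 - 6\right) = \left(6 + v\right) \left(-15\right) = -90 - 15 v$)
$- 57 \left(-117 + f{\left(U{\left(5 \right)} \right)}\right) = - 57 \left(-117 - 45\right) = \left(-57\right) \left(-162\right) = 9234$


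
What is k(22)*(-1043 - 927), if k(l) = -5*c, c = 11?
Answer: 108350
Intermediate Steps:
k(l) = -55 (k(l) = -5*11 = -55)
k(22)*(-1043 - 927) = -55*(-1043 - 927) = -55*(-1970) = 108350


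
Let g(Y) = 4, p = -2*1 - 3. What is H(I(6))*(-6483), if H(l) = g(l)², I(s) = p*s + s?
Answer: -103728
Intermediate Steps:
p = -5 (p = -2 - 3 = -5)
I(s) = -4*s (I(s) = -5*s + s = -4*s)
H(l) = 16 (H(l) = 4² = 16)
H(I(6))*(-6483) = 16*(-6483) = -103728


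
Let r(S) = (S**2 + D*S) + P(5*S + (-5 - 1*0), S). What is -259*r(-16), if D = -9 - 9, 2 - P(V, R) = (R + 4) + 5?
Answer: -143227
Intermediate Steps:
P(V, R) = -7 - R (P(V, R) = 2 - ((R + 4) + 5) = 2 - ((4 + R) + 5) = 2 - (9 + R) = 2 + (-9 - R) = -7 - R)
D = -18
r(S) = -7 + S**2 - 19*S (r(S) = (S**2 - 18*S) + (-7 - S) = -7 + S**2 - 19*S)
-259*r(-16) = -259*(-7 + (-16)**2 - 19*(-16)) = -259*(-7 + 256 + 304) = -259*553 = -143227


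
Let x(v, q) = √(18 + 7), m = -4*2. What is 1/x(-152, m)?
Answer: ⅕ ≈ 0.20000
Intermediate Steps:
m = -8
x(v, q) = 5 (x(v, q) = √25 = 5)
1/x(-152, m) = 1/5 = ⅕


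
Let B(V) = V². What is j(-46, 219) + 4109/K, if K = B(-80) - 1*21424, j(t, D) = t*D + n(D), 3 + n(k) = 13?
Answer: -151205645/15024 ≈ -10064.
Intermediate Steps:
n(k) = 10 (n(k) = -3 + 13 = 10)
j(t, D) = 10 + D*t (j(t, D) = t*D + 10 = D*t + 10 = 10 + D*t)
K = -15024 (K = (-80)² - 1*21424 = 6400 - 21424 = -15024)
j(-46, 219) + 4109/K = (10 + 219*(-46)) + 4109/(-15024) = (10 - 10074) + 4109*(-1/15024) = -10064 - 4109/15024 = -151205645/15024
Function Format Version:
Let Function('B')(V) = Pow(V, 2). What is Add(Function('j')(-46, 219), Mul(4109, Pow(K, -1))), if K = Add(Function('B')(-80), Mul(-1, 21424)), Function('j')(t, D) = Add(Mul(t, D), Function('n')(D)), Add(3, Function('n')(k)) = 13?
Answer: Rational(-151205645, 15024) ≈ -10064.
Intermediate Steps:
Function('n')(k) = 10 (Function('n')(k) = Add(-3, 13) = 10)
Function('j')(t, D) = Add(10, Mul(D, t)) (Function('j')(t, D) = Add(Mul(t, D), 10) = Add(Mul(D, t), 10) = Add(10, Mul(D, t)))
K = -15024 (K = Add(Pow(-80, 2), Mul(-1, 21424)) = Add(6400, -21424) = -15024)
Add(Function('j')(-46, 219), Mul(4109, Pow(K, -1))) = Add(Add(10, Mul(219, -46)), Mul(4109, Pow(-15024, -1))) = Add(Add(10, -10074), Mul(4109, Rational(-1, 15024))) = Add(-10064, Rational(-4109, 15024)) = Rational(-151205645, 15024)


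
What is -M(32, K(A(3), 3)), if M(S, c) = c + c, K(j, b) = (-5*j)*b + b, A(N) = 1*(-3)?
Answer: -96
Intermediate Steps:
A(N) = -3
K(j, b) = b - 5*b*j (K(j, b) = -5*b*j + b = b - 5*b*j)
M(S, c) = 2*c
-M(32, K(A(3), 3)) = -2*3*(1 - 5*(-3)) = -2*3*(1 + 15) = -2*3*16 = -2*48 = -1*96 = -96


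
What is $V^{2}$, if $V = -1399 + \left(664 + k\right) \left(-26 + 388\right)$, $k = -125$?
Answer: $37527050961$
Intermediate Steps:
$V = 193719$ ($V = -1399 + \left(664 - 125\right) \left(-26 + 388\right) = -1399 + 539 \cdot 362 = -1399 + 195118 = 193719$)
$V^{2} = 193719^{2} = 37527050961$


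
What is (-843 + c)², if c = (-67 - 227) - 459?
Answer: 2547216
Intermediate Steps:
c = -753 (c = -294 - 459 = -753)
(-843 + c)² = (-843 - 753)² = (-1596)² = 2547216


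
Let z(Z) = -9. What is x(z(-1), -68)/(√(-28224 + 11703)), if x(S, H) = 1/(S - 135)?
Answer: I*√16521/2379024 ≈ 5.4028e-5*I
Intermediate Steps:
x(S, H) = 1/(-135 + S)
x(z(-1), -68)/(√(-28224 + 11703)) = 1/((-135 - 9)*(√(-28224 + 11703))) = 1/((-144)*(√(-16521))) = -(-I*√16521/16521)/144 = -(-1)*I*√16521/2379024 = I*√16521/2379024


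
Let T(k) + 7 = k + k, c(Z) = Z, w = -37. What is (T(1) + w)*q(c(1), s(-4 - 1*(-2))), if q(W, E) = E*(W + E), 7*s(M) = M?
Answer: 60/7 ≈ 8.5714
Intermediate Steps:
s(M) = M/7
q(W, E) = E*(E + W)
T(k) = -7 + 2*k (T(k) = -7 + (k + k) = -7 + 2*k)
(T(1) + w)*q(c(1), s(-4 - 1*(-2))) = ((-7 + 2*1) - 37)*(((-4 - 1*(-2))/7)*((-4 - 1*(-2))/7 + 1)) = ((-7 + 2) - 37)*(((-4 + 2)/7)*((-4 + 2)/7 + 1)) = (-5 - 37)*(((⅐)*(-2))*((⅐)*(-2) + 1)) = -(-12)*(-2/7 + 1) = -(-12)*5/7 = -42*(-10/49) = 60/7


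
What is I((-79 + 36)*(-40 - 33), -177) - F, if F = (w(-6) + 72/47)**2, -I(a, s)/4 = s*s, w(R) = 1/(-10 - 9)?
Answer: -99934863925/797449 ≈ -1.2532e+5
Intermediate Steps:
w(R) = -1/19 (w(R) = 1/(-19) = -1/19)
I(a, s) = -4*s**2 (I(a, s) = -4*s*s = -4*s**2)
F = 1745041/797449 (F = (-1/19 + 72/47)**2 = (1321/893)**2 = 1745041/797449 ≈ 2.1883)
I((-79 + 36)*(-40 - 33), -177) - F = -4*(-177)**2 - 1*1745041/797449 = -4*31329 - 1745041/797449 = -125316 - 1745041/797449 = -99934863925/797449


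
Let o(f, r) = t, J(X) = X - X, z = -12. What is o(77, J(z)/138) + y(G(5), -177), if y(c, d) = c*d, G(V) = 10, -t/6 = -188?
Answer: -642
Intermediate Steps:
J(X) = 0
t = 1128 (t = -6*(-188) = 1128)
o(f, r) = 1128
o(77, J(z)/138) + y(G(5), -177) = 1128 + 10*(-177) = 1128 - 1770 = -642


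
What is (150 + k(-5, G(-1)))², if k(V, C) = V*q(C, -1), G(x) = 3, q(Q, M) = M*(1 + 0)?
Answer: 24025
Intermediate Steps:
q(Q, M) = M (q(Q, M) = M*1 = M)
k(V, C) = -V (k(V, C) = V*(-1) = -V)
(150 + k(-5, G(-1)))² = (150 - 1*(-5))² = (150 + 5)² = 155² = 24025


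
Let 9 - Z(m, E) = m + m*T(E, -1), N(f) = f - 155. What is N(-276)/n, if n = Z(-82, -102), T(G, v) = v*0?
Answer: -431/91 ≈ -4.7363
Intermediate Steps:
T(G, v) = 0
N(f) = -155 + f
Z(m, E) = 9 - m (Z(m, E) = 9 - (m + m*0) = 9 - (m + 0) = 9 - m)
n = 91 (n = 9 - 1*(-82) = 9 + 82 = 91)
N(-276)/n = (-155 - 276)/91 = -431*1/91 = -431/91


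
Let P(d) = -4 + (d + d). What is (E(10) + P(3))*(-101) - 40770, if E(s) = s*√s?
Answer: -40972 - 1010*√10 ≈ -44166.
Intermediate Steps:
E(s) = s^(3/2)
P(d) = -4 + 2*d
(E(10) + P(3))*(-101) - 40770 = (10^(3/2) + (-4 + 2*3))*(-101) - 40770 = (10*√10 + (-4 + 6))*(-101) - 40770 = (10*√10 + 2)*(-101) - 40770 = (2 + 10*√10)*(-101) - 40770 = (-202 - 1010*√10) - 40770 = -40972 - 1010*√10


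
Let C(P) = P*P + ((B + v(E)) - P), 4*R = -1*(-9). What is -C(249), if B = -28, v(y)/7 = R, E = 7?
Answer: -246959/4 ≈ -61740.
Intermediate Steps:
R = 9/4 (R = (-1*(-9))/4 = (¼)*9 = 9/4 ≈ 2.2500)
v(y) = 63/4 (v(y) = 7*(9/4) = 63/4)
C(P) = -49/4 + P² - P (C(P) = P*P + ((-28 + 63/4) - P) = P² + (-49/4 - P) = -49/4 + P² - P)
-C(249) = -(-49/4 + 249² - 1*249) = -(-49/4 + 62001 - 249) = -1*246959/4 = -246959/4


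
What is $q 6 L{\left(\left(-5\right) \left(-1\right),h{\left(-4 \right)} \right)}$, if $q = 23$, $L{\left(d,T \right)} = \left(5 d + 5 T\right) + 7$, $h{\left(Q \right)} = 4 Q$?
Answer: $-6624$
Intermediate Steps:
$L{\left(d,T \right)} = 7 + 5 T + 5 d$ ($L{\left(d,T \right)} = \left(5 T + 5 d\right) + 7 = 7 + 5 T + 5 d$)
$q 6 L{\left(\left(-5\right) \left(-1\right),h{\left(-4 \right)} \right)} = 23 \cdot 6 \left(7 + 5 \cdot 4 \left(-4\right) + 5 \left(\left(-5\right) \left(-1\right)\right)\right) = 138 \left(7 + 5 \left(-16\right) + 5 \cdot 5\right) = 138 \left(7 - 80 + 25\right) = 138 \left(-48\right) = -6624$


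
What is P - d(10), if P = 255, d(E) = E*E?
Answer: 155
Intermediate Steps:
d(E) = E²
P - d(10) = 255 - 1*10² = 255 - 1*100 = 255 - 100 = 155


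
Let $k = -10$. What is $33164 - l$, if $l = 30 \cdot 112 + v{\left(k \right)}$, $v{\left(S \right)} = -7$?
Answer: $29811$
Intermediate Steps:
$l = 3353$ ($l = 30 \cdot 112 - 7 = 3360 - 7 = 3353$)
$33164 - l = 33164 - 3353 = 29811$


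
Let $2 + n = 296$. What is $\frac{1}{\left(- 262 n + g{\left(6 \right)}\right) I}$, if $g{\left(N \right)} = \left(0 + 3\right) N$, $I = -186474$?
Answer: $\frac{1}{14360362740} \approx 6.9636 \cdot 10^{-11}$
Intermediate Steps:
$n = 294$ ($n = -2 + 296 = 294$)
$g{\left(N \right)} = 3 N$
$\frac{1}{\left(- 262 n + g{\left(6 \right)}\right) I} = \frac{1}{\left(\left(-262\right) 294 + 3 \cdot 6\right) \left(-186474\right)} = \frac{1}{-77028 + 18} \left(- \frac{1}{186474}\right) = \frac{1}{-77010} \left(- \frac{1}{186474}\right) = \left(- \frac{1}{77010}\right) \left(- \frac{1}{186474}\right) = \frac{1}{14360362740}$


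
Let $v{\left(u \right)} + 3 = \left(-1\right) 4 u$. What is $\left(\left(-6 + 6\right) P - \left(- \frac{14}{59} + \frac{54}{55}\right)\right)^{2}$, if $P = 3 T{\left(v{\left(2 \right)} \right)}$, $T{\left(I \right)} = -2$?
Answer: $\frac{5837056}{10530025} \approx 0.55433$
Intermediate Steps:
$v{\left(u \right)} = -3 - 4 u$ ($v{\left(u \right)} = -3 + \left(-1\right) 4 u = -3 - 4 u$)
$P = -6$ ($P = 3 \left(-2\right) = -6$)
$\left(\left(-6 + 6\right) P - \left(- \frac{14}{59} + \frac{54}{55}\right)\right)^{2} = \left(\left(-6 + 6\right) \left(-6\right) - \left(- \frac{14}{59} + \frac{54}{55}\right)\right)^{2} = \left(0 \left(-6\right) - \frac{2416}{3245}\right)^{2} = \left(0 + \left(\frac{14}{59} - \frac{54}{55}\right)\right)^{2} = \left(0 - \frac{2416}{3245}\right)^{2} = \left(- \frac{2416}{3245}\right)^{2} = \frac{5837056}{10530025}$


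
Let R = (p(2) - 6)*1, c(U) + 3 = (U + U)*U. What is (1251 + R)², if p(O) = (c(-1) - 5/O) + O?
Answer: 6185169/4 ≈ 1.5463e+6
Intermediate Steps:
c(U) = -3 + 2*U² (c(U) = -3 + (U + U)*U = -3 + (2*U)*U = -3 + 2*U²)
p(O) = -1 + O - 5/O (p(O) = ((-3 + 2*(-1)²) - 5/O) + O = ((-3 + 2*1) - 5/O) + O = ((-3 + 2) - 5/O) + O = (-1 - 5/O) + O = -1 + O - 5/O)
R = -15/2 (R = ((-1 + 2 - 5/2) - 6)*1 = (-3/2 - 6)*1 = -15/2*1 = -15/2 ≈ -7.5000)
(1251 + R)² = (1251 - 15/2)² = (2487/2)² = 6185169/4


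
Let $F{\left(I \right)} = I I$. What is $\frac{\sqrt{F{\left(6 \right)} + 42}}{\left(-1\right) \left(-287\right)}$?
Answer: $\frac{\sqrt{78}}{287} \approx 0.030773$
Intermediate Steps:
$F{\left(I \right)} = I^{2}$
$\frac{\sqrt{F{\left(6 \right)} + 42}}{\left(-1\right) \left(-287\right)} = \frac{\sqrt{6^{2} + 42}}{\left(-1\right) \left(-287\right)} = \frac{\sqrt{36 + 42}}{287} = \sqrt{78} \cdot \frac{1}{287} = \frac{\sqrt{78}}{287}$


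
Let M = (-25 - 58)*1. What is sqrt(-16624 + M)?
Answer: I*sqrt(16707) ≈ 129.26*I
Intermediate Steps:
M = -83 (M = -83*1 = -83)
sqrt(-16624 + M) = sqrt(-16624 - 83) = sqrt(-16707) = I*sqrt(16707)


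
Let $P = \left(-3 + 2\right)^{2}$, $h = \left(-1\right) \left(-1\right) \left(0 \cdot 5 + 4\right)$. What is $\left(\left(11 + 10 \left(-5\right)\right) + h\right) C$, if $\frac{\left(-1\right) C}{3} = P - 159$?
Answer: $-16590$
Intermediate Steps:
$h = 4$ ($h = 1 \left(0 + 4\right) = 1 \cdot 4 = 4$)
$P = 1$ ($P = \left(-1\right)^{2} = 1$)
$C = 474$ ($C = - 3 \left(1 - 159\right) = \left(-3\right) \left(-158\right) = 474$)
$\left(\left(11 + 10 \left(-5\right)\right) + h\right) C = \left(\left(11 + 10 \left(-5\right)\right) + 4\right) 474 = \left(\left(11 - 50\right) + 4\right) 474 = \left(-39 + 4\right) 474 = \left(-35\right) 474 = -16590$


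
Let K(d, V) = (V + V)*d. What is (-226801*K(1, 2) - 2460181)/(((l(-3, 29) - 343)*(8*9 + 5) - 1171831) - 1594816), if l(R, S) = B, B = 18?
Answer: 3367385/2791672 ≈ 1.2062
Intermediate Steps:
l(R, S) = 18
K(d, V) = 2*V*d (K(d, V) = (2*V)*d = 2*V*d)
(-226801*K(1, 2) - 2460181)/(((l(-3, 29) - 343)*(8*9 + 5) - 1171831) - 1594816) = (-453602*2 - 2460181)/(((18 - 343)*(8*9 + 5) - 1171831) - 1594816) = (-226801*4 - 2460181)/((-325*(72 + 5) - 1171831) - 1594816) = (-907204 - 2460181)/((-325*77 - 1171831) - 1594816) = -3367385/((-25025 - 1171831) - 1594816) = -3367385/(-1196856 - 1594816) = -3367385/(-2791672) = -3367385*(-1/2791672) = 3367385/2791672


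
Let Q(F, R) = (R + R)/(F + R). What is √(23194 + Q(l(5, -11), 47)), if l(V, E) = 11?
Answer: √19507517/29 ≈ 152.30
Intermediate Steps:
Q(F, R) = 2*R/(F + R) (Q(F, R) = (2*R)/(F + R) = 2*R/(F + R))
√(23194 + Q(l(5, -11), 47)) = √(23194 + 2*47/(11 + 47)) = √(23194 + 2*47/58) = √(23194 + 2*47*(1/58)) = √(23194 + 47/29) = √(672673/29) = √19507517/29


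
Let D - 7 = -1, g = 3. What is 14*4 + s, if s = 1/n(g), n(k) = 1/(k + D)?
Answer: 65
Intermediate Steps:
D = 6 (D = 7 - 1 = 6)
n(k) = 1/(6 + k) (n(k) = 1/(k + 6) = 1/(6 + k))
s = 9 (s = 1/(1/(6 + 3)) = 1/(1/9) = 1/(⅑) = 9)
14*4 + s = 14*4 + 9 = 56 + 9 = 65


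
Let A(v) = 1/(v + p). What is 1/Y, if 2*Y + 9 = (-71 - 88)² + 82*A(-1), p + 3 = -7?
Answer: 11/138955 ≈ 7.9162e-5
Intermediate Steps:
p = -10 (p = -3 - 7 = -10)
A(v) = 1/(-10 + v) (A(v) = 1/(v - 10) = 1/(-10 + v))
Y = 138955/11 (Y = -9/2 + ((-71 - 88)² + 82/(-10 - 1))/2 = -9/2 + ((-159)² + 82/(-11))/2 = -9/2 + (25281 + 82*(-1/11))/2 = -9/2 + (25281 - 82/11)/2 = -9/2 + (½)*(278009/11) = -9/2 + 278009/22 = 138955/11 ≈ 12632.)
1/Y = 1/(138955/11) = 11/138955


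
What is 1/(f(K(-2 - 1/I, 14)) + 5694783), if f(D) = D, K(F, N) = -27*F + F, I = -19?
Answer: 19/108201839 ≈ 1.7560e-7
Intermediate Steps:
K(F, N) = -26*F
1/(f(K(-2 - 1/I, 14)) + 5694783) = 1/(-26*(-2 - 1/(-19)) + 5694783) = 1/(-26*(-2 - 1*(-1/19)) + 5694783) = 1/(-26*(-2 + 1/19) + 5694783) = 1/(-26*(-37/19) + 5694783) = 1/(962/19 + 5694783) = 1/(108201839/19) = 19/108201839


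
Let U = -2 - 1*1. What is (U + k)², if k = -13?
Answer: 256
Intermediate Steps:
U = -3 (U = -2 - 1 = -3)
(U + k)² = (-3 - 13)² = (-16)² = 256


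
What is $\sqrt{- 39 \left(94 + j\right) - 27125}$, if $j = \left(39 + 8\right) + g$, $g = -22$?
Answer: $i \sqrt{31766} \approx 178.23 i$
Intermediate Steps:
$j = 25$ ($j = \left(39 + 8\right) - 22 = 47 - 22 = 25$)
$\sqrt{- 39 \left(94 + j\right) - 27125} = \sqrt{- 39 \left(94 + 25\right) - 27125} = \sqrt{\left(-39\right) 119 - 27125} = \sqrt{-4641 - 27125} = \sqrt{-31766} = i \sqrt{31766}$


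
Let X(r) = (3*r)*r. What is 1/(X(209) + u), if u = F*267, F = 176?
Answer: 1/178035 ≈ 5.6169e-6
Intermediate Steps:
u = 46992 (u = 176*267 = 46992)
X(r) = 3*r**2
1/(X(209) + u) = 1/(3*209**2 + 46992) = 1/(3*43681 + 46992) = 1/(131043 + 46992) = 1/178035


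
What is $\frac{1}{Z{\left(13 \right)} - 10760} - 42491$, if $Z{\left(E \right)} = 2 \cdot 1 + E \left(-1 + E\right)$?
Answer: $- \frac{450489583}{10602} \approx -42491.0$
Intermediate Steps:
$Z{\left(E \right)} = 2 + E \left(-1 + E\right)$
$\frac{1}{Z{\left(13 \right)} - 10760} - 42491 = \frac{1}{\left(2 + 13^{2} - 13\right) - 10760} - 42491 = \frac{1}{\left(2 + 169 - 13\right) - 10760} - 42491 = \frac{1}{158 - 10760} - 42491 = \frac{1}{-10602} - 42491 = - \frac{1}{10602} - 42491 = - \frac{450489583}{10602}$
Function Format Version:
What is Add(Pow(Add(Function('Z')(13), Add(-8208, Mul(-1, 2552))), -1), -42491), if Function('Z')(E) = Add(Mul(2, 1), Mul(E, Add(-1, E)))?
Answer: Rational(-450489583, 10602) ≈ -42491.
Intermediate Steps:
Function('Z')(E) = Add(2, Mul(E, Add(-1, E)))
Add(Pow(Add(Function('Z')(13), Add(-8208, Mul(-1, 2552))), -1), -42491) = Add(Pow(Add(Add(2, Pow(13, 2), Mul(-1, 13)), Add(-8208, Mul(-1, 2552))), -1), -42491) = Add(Pow(Add(Add(2, 169, -13), Add(-8208, -2552)), -1), -42491) = Add(Pow(Add(158, -10760), -1), -42491) = Add(Pow(-10602, -1), -42491) = Add(Rational(-1, 10602), -42491) = Rational(-450489583, 10602)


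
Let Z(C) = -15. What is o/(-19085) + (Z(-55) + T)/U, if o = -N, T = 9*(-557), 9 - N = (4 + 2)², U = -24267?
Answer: 31768057/154378565 ≈ 0.20578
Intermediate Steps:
N = -27 (N = 9 - (4 + 2)² = 9 - 1*6² = 9 - 1*36 = 9 - 36 = -27)
T = -5013
o = 27 (o = -1*(-27) = 27)
o/(-19085) + (Z(-55) + T)/U = 27/(-19085) + (-15 - 5013)/(-24267) = 27*(-1/19085) - 5028*(-1/24267) = -27/19085 + 1676/8089 = 31768057/154378565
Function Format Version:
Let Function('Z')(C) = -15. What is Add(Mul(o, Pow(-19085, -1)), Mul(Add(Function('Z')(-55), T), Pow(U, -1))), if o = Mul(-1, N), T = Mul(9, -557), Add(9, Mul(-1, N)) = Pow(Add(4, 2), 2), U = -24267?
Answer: Rational(31768057, 154378565) ≈ 0.20578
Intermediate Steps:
N = -27 (N = Add(9, Mul(-1, Pow(Add(4, 2), 2))) = Add(9, Mul(-1, Pow(6, 2))) = Add(9, Mul(-1, 36)) = Add(9, -36) = -27)
T = -5013
o = 27 (o = Mul(-1, -27) = 27)
Add(Mul(o, Pow(-19085, -1)), Mul(Add(Function('Z')(-55), T), Pow(U, -1))) = Add(Mul(27, Pow(-19085, -1)), Mul(Add(-15, -5013), Pow(-24267, -1))) = Add(Mul(27, Rational(-1, 19085)), Mul(-5028, Rational(-1, 24267))) = Add(Rational(-27, 19085), Rational(1676, 8089)) = Rational(31768057, 154378565)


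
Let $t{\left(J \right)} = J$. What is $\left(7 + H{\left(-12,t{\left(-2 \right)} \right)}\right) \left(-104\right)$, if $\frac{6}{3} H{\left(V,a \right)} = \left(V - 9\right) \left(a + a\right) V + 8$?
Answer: $51272$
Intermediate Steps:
$H{\left(V,a \right)} = 4 + V a \left(-9 + V\right)$ ($H{\left(V,a \right)} = \frac{\left(V - 9\right) \left(a + a\right) V + 8}{2} = \frac{\left(-9 + V\right) 2 a V + 8}{2} = \frac{2 a \left(-9 + V\right) V + 8}{2} = \frac{2 V a \left(-9 + V\right) + 8}{2} = \frac{8 + 2 V a \left(-9 + V\right)}{2} = 4 + V a \left(-9 + V\right)$)
$\left(7 + H{\left(-12,t{\left(-2 \right)} \right)}\right) \left(-104\right) = \left(7 - \left(-4 + 216 + 288\right)\right) \left(-104\right) = \left(7 - 500\right) \left(-104\right) = \left(-493\right) \left(-104\right) = 51272$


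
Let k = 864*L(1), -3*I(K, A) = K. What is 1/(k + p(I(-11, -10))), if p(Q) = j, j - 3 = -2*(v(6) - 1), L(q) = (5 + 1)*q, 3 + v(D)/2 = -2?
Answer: 1/5209 ≈ 0.00019198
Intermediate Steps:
v(D) = -10 (v(D) = -6 + 2*(-2) = -6 - 4 = -10)
L(q) = 6*q
j = 25 (j = 3 - 2*(-10 - 1) = 3 - 2*(-11) = 3 + 22 = 25)
I(K, A) = -K/3
p(Q) = 25
k = 5184 (k = 864*(6*1) = 864*6 = 5184)
1/(k + p(I(-11, -10))) = 1/(5184 + 25) = 1/5209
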